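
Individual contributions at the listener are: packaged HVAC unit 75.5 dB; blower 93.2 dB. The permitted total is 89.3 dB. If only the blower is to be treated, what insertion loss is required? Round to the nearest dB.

4 dB

The untreated sources together contribute 10^(75.5/10) = 3.548e+07, i.e. 75.50 dB.
To meet 89.3 dB overall, the treated blower may contribute at most 10^(89.3/10) − 3.548e+07 = 8.157e+08, i.e. 89.12 dB.
So the blower must be reduced from 93.2 to 89.12 dB: IL = 4.08 dB.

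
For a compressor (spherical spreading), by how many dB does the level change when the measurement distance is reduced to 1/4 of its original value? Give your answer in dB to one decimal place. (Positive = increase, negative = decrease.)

A point source loses 6 dB per doubling of distance; generally ΔL = −20·log₁₀(r₂/r₁).
ΔL = −20·log₁₀(0.25) = +12.04 dB.

+12.0 dB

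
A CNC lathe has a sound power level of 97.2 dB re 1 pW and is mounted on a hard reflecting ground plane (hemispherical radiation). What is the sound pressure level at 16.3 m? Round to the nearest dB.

L_p = L_w − 10·log₁₀(2π·r²) with r = 16.3 m.
2π·r² = 1669 m², 10·log₁₀ of that is 32.226 dB.
L_p = 97.2 − 32.226 = 64.97 dB.

65 dB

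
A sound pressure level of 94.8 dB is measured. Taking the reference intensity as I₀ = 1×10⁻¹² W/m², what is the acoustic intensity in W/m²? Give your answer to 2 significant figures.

0.0030 W/m²

I = I₀·10^(L/10) = 10⁻¹² × 10^(94.8/10) = 10^(-2.520).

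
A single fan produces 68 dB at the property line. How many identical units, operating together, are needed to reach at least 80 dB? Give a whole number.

Need L₁ + 10·log₁₀ N ≥ 80, i.e. log₁₀ N ≥ 1.20.
N ≥ 10^(12.0/10) = 15.849, so N = 16.

16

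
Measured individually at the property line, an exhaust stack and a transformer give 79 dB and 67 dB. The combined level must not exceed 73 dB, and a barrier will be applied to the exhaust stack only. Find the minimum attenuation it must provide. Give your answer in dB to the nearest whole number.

7 dB

Fixed contribution from the other source: Σ 10^(L/10) = 10^(67/10) = 5.012e+06 (67.00 dB).
To meet 73 dB overall, the treated exhaust stack may contribute at most 10^(73/10) − 5.012e+06 = 1.494e+07, i.e. 71.74 dB.
So the exhaust stack must be reduced from 79 to 71.74 dB: IL = 7.26 dB.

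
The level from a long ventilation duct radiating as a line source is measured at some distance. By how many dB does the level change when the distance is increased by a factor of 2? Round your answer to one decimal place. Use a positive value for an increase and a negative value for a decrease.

Line-source spreading: ΔL = −10·log₁₀(r₂/r₁).
ΔL = −10·log₁₀(2) = -3.01 dB.

-3.0 dB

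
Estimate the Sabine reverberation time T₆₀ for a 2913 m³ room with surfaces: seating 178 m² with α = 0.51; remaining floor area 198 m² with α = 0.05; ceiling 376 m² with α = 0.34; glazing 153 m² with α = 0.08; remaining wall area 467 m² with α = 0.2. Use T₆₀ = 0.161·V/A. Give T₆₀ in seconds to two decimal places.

1.40 s

A = Σ Sᵢαᵢ = 178·0.51 + 198·0.05 + 376·0.34 + 153·0.08 + 467·0.2 = 334.16 m².
T₆₀ = 0.161 × 2913 / 334.16 = 1.403 s.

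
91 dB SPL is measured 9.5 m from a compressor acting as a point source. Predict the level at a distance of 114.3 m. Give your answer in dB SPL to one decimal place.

Spherical spreading from a point source gives a 20·log₁₀(r₂/r₁) drop.
L₂ = 91 − 20·log₁₀(114.3/9.5) = 91 − 21.606 = 69.39 dB SPL.

69.4 dB SPL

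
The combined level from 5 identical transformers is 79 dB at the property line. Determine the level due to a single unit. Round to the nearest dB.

For N identical incoherent sources L_total = L₁ + 10·log₁₀ N, so L₁ = 79 − 10·log₁₀(5) = 79 − 6.990.

72 dB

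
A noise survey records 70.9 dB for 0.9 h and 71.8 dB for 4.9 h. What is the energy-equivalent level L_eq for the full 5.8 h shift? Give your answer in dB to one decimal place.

Weight each interval's intensity by its duration and average over T = 5.8 h:
Σ tᵢ·10^(Lᵢ/10) = 0.9·10^(70.9/10) + 4.9·10^(71.8/10) = 8.524e+07.
L_eq = 10·log₁₀(8.524e+07/5.8) = 71.67 dB.

71.7 dB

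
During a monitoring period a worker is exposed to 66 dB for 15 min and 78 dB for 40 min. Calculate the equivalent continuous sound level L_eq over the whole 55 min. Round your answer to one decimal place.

76.7 dB

Weight each interval's intensity by its duration and average over T = 55 min:
Σ tᵢ·10^(Lᵢ/10) = 15·10^(66/10) + 40·10^(78/10) = 2.584e+09.
L_eq = 10·log₁₀(2.584e+09/55) = 76.72 dB.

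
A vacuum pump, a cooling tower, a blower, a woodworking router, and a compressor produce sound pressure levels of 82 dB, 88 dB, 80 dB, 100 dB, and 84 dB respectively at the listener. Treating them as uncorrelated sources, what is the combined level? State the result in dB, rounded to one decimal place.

For uncorrelated sources the intensities add, so convert each level to linear form, sum, and take 10·log₁₀ of the total.
Σ 10^(L/10) = 10^(82/10) + 10^(88/10) + 10^(80/10) + 10^(100/10) + 10^(84/10) = 1.114e+10.
L_total = 10·log₁₀(1.114e+10) = 100.47 dB.

100.5 dB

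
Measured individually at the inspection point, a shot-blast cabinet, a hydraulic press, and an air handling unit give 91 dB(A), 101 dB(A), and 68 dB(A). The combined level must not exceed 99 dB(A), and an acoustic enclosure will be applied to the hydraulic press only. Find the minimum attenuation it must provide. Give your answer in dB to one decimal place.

Everything except the hydraulic press sums to 10^(91/10) + 10^(68/10) = 1.265e+09 in linear terms, 91.02 dB(A).
The limit corresponds to 10^(99/10) = 7.943e+09; subtracting the fixed part leaves 6.678e+09 for the hydraulic press, i.e. 98.25 dB(A).
So the hydraulic press must be reduced from 101 to 98.25 dB(A): IL = 2.75 dB.

2.8 dB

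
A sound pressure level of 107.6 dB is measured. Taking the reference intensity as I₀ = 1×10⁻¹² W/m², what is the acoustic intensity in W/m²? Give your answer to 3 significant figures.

L = 10·log₁₀(I/I₀) ⇒ I = I₀·10^(L/10) = 10⁻¹² × 10^10.76.

0.0575 W/m²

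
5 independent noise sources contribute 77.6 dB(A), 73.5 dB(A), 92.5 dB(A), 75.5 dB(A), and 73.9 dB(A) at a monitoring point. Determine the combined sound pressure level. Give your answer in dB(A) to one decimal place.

Incoherent sources combine by intensity addition: L_total = 10·log₁₀(Σ 10^(L_i/10)).
Σ 10^(L/10) = 10^(77.6/10) + 10^(73.5/10) + 10^(92.5/10) + 10^(75.5/10) + 10^(73.9/10) = 1.918e+09.
L_total = 10·log₁₀(1.918e+09) = 92.83 dB(A).

92.8 dB(A)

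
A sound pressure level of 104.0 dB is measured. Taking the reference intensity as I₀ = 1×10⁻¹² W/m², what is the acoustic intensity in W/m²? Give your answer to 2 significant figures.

0.025 W/m²

I/I₀ = 10^(104.0/10) = 2.512e+10, so I = 2.512e+10 × 10⁻¹² W/m².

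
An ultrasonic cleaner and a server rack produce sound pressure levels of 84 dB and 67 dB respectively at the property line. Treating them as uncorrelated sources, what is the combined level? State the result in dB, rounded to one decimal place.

84.1 dB

Incoherent sources combine by intensity addition: L_total = 10·log₁₀(Σ 10^(L_i/10)).
Σ 10^(L/10) = 10^(84/10) + 10^(67/10) = 2.562e+08.
L_total = 10·log₁₀(2.562e+08) = 84.09 dB.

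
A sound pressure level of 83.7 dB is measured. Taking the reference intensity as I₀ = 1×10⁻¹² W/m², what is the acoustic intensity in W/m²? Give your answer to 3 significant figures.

0.000234 W/m²

I = I₀·10^(L/10) = 10⁻¹² × 10^(83.7/10) = 10^(-3.630).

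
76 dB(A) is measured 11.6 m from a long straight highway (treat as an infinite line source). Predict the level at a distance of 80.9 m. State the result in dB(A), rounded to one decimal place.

Line-source attenuation: ΔL = 10·log₁₀(r₂/r₁) = 10·log₁₀(80.9/11.6) = 8.435 dB.
L₂ = 76 − 10·log₁₀(80.9/11.6) = 76 − 8.435 = 67.57 dB(A).

67.6 dB(A)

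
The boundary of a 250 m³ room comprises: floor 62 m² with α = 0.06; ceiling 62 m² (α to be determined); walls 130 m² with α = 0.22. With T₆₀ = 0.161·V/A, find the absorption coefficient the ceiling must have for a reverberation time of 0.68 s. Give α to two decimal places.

Required total absorption A = 0.161·250/0.68 = 59.19 m².
Absorption from the other surfaces = 62·0.06 + 130·0.22 = 32.32 m², so the ceiling must supply 26.87 m² over 62 m².
α = 26.87/62 = 0.433.

0.43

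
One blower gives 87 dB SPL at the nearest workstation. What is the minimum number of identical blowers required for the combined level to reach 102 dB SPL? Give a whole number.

32

Need L₁ + 10·log₁₀ N ≥ 102, i.e. log₁₀ N ≥ 1.50.
N ≥ 10^(15.0/10) = 31.623, so N = 32.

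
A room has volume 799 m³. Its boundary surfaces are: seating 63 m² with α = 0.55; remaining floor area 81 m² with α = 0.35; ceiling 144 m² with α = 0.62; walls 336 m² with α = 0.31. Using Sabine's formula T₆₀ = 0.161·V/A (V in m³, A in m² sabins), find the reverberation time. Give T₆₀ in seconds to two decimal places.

0.50 s

Total absorption A = 63·0.55 + 81·0.35 + 144·0.62 + 336·0.31 = 256.44 m² sabins.
T₆₀ = 0.161 × 799 / 256.44 = 0.502 s.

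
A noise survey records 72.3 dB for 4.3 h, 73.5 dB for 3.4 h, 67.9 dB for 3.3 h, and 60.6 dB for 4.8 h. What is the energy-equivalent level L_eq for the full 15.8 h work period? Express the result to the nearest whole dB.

70 dB

Weight each interval's intensity by its duration and average over T = 15.8 h:
Σ tᵢ·10^(Lᵢ/10) = 4.3·10^(72.3/10) + 3.4·10^(73.5/10) + 3.3·10^(67.9/10) + 4.8·10^(60.6/10) = 1.750e+08.
L_eq = 10·log₁₀(1.750e+08/15.8) = 70.44 dB.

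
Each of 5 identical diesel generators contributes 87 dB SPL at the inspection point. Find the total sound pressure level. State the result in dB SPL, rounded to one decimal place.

94.0 dB SPL

N identical incoherent sources raise the level by 10·log₁₀ N.
L_total = 87 + 10·log₁₀(5) = 87 + 6.990 = 93.99 dB SPL.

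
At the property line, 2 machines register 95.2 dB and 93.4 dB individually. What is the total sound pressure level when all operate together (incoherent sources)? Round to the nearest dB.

Incoherent sources combine by intensity addition: L_total = 10·log₁₀(Σ 10^(L_i/10)).
Σ 10^(L/10) = 10^(95.2/10) + 10^(93.4/10) = 5.499e+09.
L_total = 10·log₁₀(5.499e+09) = 97.40 dB.

97 dB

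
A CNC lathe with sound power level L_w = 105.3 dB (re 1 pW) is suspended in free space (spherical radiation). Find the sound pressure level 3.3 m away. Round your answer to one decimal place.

L_p = L_w − 10·log₁₀(4π·r²) with r = 3.3 m.
4π·r² = 136.8 m², 10·log₁₀ of that is 21.362 dB.
L_p = 105.3 − 21.362 = 83.94 dB.

83.9 dB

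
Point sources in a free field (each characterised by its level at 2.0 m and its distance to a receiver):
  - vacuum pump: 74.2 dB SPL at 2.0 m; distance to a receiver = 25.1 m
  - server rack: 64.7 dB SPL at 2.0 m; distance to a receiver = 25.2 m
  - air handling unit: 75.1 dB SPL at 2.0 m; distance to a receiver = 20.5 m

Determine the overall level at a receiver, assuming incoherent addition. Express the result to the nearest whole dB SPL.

57 dB SPL

First find each source's level at the receiver (point-source: −20·log₁₀(r/r_ref)), then combine on an intensity basis.
vacuum pump: 74.2 − 20·log₁₀(25.1/2.0) = 74.2 − 21.97 = 52.23 dB SPL.
server rack: 64.7 − 20·log₁₀(25.2/2.0) = 64.7 − 22.01 = 42.69 dB SPL.
air handling unit: 75.1 − 20·log₁₀(20.5/2.0) = 75.1 − 20.21 = 54.89 dB SPL.
Σ 10^(L/10) = 4.936e+05 → L_total = 10·log₁₀(4.936e+05) = 56.93 dB SPL.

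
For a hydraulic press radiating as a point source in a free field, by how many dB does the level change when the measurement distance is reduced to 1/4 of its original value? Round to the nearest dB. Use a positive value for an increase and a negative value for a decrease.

+12 dB

A point source loses 6 dB per doubling of distance; generally ΔL = −20·log₁₀(r₂/r₁).
ΔL = −20·log₁₀(0.25) = +12.04 dB.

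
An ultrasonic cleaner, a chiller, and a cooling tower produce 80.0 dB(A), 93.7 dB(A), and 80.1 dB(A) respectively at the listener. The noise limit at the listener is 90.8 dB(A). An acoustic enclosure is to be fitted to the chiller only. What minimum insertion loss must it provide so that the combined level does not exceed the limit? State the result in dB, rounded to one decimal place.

The untreated sources together contribute 10^(80.0/10) + 10^(80.1/10) = 2.023e+08, i.e. 83.06 dB(A).
To meet 90.8 dB(A) overall, the treated chiller may contribute at most 10^(90.8/10) − 2.023e+08 = 9.999e+08, i.e. 90.00 dB(A).
So the chiller must be reduced from 93.7 to 90.00 dB(A): IL = 3.70 dB.

3.7 dB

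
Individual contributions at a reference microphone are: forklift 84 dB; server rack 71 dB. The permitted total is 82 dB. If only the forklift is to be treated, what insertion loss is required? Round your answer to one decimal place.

The untreated sources together contribute 10^(71/10) = 1.259e+07, i.e. 71.00 dB.
To meet 82 dB overall, the treated forklift may contribute at most 10^(82/10) − 1.259e+07 = 1.459e+08, i.e. 81.64 dB.
So the forklift must be reduced from 84 to 81.64 dB: IL = 2.36 dB.

2.4 dB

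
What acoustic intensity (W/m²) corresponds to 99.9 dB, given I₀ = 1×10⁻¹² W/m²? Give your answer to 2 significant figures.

0.0098 W/m²

L = 10·log₁₀(I/I₀) ⇒ I = I₀·10^(L/10) = 10⁻¹² × 10^9.99.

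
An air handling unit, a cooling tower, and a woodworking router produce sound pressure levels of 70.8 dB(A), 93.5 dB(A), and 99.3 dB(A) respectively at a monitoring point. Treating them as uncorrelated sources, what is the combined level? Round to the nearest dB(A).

Incoherent sources combine by intensity addition: L_total = 10·log₁₀(Σ 10^(L_i/10)).
Σ 10^(L/10) = 10^(70.8/10) + 10^(93.5/10) + 10^(99.3/10) = 1.076e+10.
L_total = 10·log₁₀(1.076e+10) = 100.32 dB(A).

100 dB(A)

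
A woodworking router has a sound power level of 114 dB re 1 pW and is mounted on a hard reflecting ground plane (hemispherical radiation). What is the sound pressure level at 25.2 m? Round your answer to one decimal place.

The power spreads over a hemisphere of area 2π·r², so L_p = L_w − 10·log₁₀(2π·r²).
2π·r² = 3990 m², 10·log₁₀ of that is 36.010 dB.
L_p = 114 − 36.010 = 77.99 dB.

78.0 dB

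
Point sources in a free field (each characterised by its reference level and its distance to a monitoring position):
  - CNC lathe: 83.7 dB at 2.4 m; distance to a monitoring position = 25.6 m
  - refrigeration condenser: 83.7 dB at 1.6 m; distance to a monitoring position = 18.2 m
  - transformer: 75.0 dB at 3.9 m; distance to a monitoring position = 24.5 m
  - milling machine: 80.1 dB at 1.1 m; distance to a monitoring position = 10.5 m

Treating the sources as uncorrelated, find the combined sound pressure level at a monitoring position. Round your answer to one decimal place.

First find each source's level at the receiver (point-source: −20·log₁₀(r/r_ref)), then combine on an intensity basis.
CNC lathe: 83.7 − 20·log₁₀(25.6/2.4) = 83.7 − 20.56 = 63.14 dB.
refrigeration condenser: 83.7 − 20·log₁₀(18.2/1.6) = 83.7 − 21.12 = 62.58 dB.
transformer: 75.0 − 20·log₁₀(24.5/3.9) = 75.0 − 15.96 = 59.04 dB.
milling machine: 80.1 − 20·log₁₀(10.5/1.1) = 80.1 − 19.60 = 60.50 dB.
Σ 10^(L/10) = 5.796e+06 → L_total = 10·log₁₀(5.796e+06) = 67.63 dB.

67.6 dB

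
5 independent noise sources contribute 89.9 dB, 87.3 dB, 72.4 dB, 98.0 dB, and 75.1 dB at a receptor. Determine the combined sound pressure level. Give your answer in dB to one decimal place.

Incoherent sources combine by intensity addition: L_total = 10·log₁₀(Σ 10^(L_i/10)).
Σ 10^(L/10) = 10^(89.9/10) + 10^(87.3/10) + 10^(72.4/10) + 10^(98.0/10) + 10^(75.1/10) = 7.874e+09.
L_total = 10·log₁₀(7.874e+09) = 98.96 dB.

99.0 dB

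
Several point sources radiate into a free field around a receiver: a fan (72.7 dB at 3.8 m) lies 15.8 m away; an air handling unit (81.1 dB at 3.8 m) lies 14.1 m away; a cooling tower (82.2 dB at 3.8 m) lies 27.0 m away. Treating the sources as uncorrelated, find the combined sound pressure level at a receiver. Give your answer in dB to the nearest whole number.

First find each source's level at the receiver (point-source: −20·log₁₀(r/r_ref)), then combine on an intensity basis.
fan: 72.7 − 20·log₁₀(15.8/3.8) = 72.7 − 12.38 = 60.32 dB.
air handling unit: 81.1 − 20·log₁₀(14.1/3.8) = 81.1 − 11.39 = 69.71 dB.
cooling tower: 82.2 − 20·log₁₀(27.0/3.8) = 82.2 − 17.03 = 65.17 dB.
Σ 10^(L/10) = 1.372e+07 → L_total = 10·log₁₀(1.372e+07) = 71.37 dB.

71 dB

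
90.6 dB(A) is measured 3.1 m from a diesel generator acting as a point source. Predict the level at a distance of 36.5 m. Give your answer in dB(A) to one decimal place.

Point-source attenuation: ΔL = 20·log₁₀(r₂/r₁) = 20·log₁₀(36.5/3.1) = 21.419 dB.
L₂ = 90.6 − 20·log₁₀(36.5/3.1) = 90.6 − 21.419 = 69.18 dB(A).

69.2 dB(A)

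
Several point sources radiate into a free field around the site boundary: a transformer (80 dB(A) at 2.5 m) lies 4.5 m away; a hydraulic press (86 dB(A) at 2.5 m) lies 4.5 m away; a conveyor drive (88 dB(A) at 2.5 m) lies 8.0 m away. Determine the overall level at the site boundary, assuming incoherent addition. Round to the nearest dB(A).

83 dB(A)

Propagate each source to the receiver with L = L_ref − 20·log₁₀(r/r_ref), then add intensities.
transformer: 80 − 20·log₁₀(4.5/2.5) = 80 − 5.11 = 74.89 dB(A).
hydraulic press: 86 − 20·log₁₀(4.5/2.5) = 86 − 5.11 = 80.89 dB(A).
conveyor drive: 88 − 20·log₁₀(8.0/2.5) = 88 − 10.10 = 77.90 dB(A).
Σ 10^(L/10) = 2.154e+08 → L_total = 10·log₁₀(2.154e+08) = 83.33 dB(A).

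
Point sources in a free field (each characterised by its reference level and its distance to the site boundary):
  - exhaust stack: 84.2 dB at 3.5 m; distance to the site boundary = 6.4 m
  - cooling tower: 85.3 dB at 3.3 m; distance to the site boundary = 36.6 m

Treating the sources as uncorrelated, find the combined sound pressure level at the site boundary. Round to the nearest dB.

79 dB

First find each source's level at the receiver (point-source: −20·log₁₀(r/r_ref)), then combine on an intensity basis.
exhaust stack: 84.2 − 20·log₁₀(6.4/3.5) = 84.2 − 5.24 = 78.96 dB.
cooling tower: 85.3 − 20·log₁₀(36.6/3.3) = 85.3 − 20.90 = 64.40 dB.
Σ 10^(L/10) = 8.142e+07 → L_total = 10·log₁₀(8.142e+07) = 79.11 dB.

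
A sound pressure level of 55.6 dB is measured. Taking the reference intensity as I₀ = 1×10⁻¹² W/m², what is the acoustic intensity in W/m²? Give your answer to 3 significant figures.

3.63e-07 W/m²

I/I₀ = 10^(55.6/10) = 3.631e+05, so I = 3.631e+05 × 10⁻¹² W/m².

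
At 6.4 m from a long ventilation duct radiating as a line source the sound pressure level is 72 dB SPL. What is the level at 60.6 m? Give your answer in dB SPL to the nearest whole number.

62 dB SPL

Line-source attenuation: ΔL = 10·log₁₀(r₂/r₁) = 10·log₁₀(60.6/6.4) = 9.763 dB.
L₂ = 72 − 10·log₁₀(60.6/6.4) = 72 − 9.763 = 62.24 dB SPL.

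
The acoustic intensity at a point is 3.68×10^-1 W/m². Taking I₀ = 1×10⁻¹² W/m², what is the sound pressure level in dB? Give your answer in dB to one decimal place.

Dividing by I₀ shifts the exponent by 12: I/I₀ = 3.68×10^11.
L = 10·(0.5658 + 11) = 115.66 dB.

115.7 dB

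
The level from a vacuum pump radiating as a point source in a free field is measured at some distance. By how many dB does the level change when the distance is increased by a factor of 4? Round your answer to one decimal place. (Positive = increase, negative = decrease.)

-12.0 dB

A point source loses 6 dB per doubling of distance; generally ΔL = −20·log₁₀(r₂/r₁).
ΔL = −20·log₁₀(4) = -12.04 dB.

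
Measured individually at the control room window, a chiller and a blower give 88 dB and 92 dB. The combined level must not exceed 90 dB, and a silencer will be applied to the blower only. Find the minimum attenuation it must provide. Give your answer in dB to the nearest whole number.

Fixed contribution from the other source: Σ 10^(L/10) = 10^(88/10) = 6.310e+08 (88.00 dB).
To meet 90 dB overall, the treated blower may contribute at most 10^(90/10) − 6.310e+08 = 3.690e+08, i.e. 85.67 dB.
So the blower must be reduced from 92 to 85.67 dB: IL = 6.33 dB.

6 dB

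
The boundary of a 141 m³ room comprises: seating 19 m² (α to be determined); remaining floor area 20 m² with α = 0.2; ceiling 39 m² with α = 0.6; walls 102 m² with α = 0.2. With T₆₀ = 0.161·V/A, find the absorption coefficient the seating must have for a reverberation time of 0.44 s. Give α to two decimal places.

0.20

From T₆₀ = 0.161·V/A, the target T₆₀ = 0.44 s needs A = 0.161·141/0.44 = 51.59 m².
Absorption from the other surfaces = 20·0.2 + 39·0.6 + 102·0.2 = 47.80 m², so the seating must supply 3.79 m² over 19 m².
α = 3.79/19 = 0.200.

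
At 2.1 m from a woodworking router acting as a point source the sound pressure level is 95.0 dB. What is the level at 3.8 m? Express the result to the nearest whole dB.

90 dB

Point-source attenuation: ΔL = 20·log₁₀(r₂/r₁) = 20·log₁₀(3.8/2.1) = 5.151 dB.
L₂ = 95.0 − 20·log₁₀(3.8/2.1) = 95.0 − 5.151 = 89.85 dB.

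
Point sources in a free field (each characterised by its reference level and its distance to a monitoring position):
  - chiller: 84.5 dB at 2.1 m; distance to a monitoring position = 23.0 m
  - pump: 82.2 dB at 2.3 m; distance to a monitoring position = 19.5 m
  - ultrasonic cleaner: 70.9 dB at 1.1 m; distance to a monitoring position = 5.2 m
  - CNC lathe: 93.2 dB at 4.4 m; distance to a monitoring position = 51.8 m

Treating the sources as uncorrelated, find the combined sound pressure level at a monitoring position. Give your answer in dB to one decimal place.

First find each source's level at the receiver (point-source: −20·log₁₀(r/r_ref)), then combine on an intensity basis.
chiller: 84.5 − 20·log₁₀(23.0/2.1) = 84.5 − 20.79 = 63.71 dB.
pump: 82.2 − 20·log₁₀(19.5/2.3) = 82.2 − 18.57 = 63.63 dB.
ultrasonic cleaner: 70.9 − 20·log₁₀(5.2/1.1) = 70.9 − 13.49 = 57.41 dB.
CNC lathe: 93.2 − 20·log₁₀(51.8/4.4) = 93.2 − 21.42 = 71.78 dB.
Σ 10^(L/10) = 2.028e+07 → L_total = 10·log₁₀(2.028e+07) = 73.07 dB.

73.1 dB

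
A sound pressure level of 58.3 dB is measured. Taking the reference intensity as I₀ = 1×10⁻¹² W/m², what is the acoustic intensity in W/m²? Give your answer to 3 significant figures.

I = I₀·10^(L/10) = 10⁻¹² × 10^(58.3/10) = 10^(-6.170).

6.76e-07 W/m²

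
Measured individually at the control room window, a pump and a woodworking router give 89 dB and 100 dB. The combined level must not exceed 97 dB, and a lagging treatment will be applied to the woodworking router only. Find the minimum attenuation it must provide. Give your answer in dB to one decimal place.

Everything except the woodworking router sums to 10^(89/10) = 7.943e+08 in linear terms, 89.00 dB.
To meet 97 dB overall, the treated woodworking router may contribute at most 10^(97/10) − 7.943e+08 = 4.218e+09, i.e. 96.25 dB.
Required insertion loss = 100 − 96.25 = 3.75 dB.

3.7 dB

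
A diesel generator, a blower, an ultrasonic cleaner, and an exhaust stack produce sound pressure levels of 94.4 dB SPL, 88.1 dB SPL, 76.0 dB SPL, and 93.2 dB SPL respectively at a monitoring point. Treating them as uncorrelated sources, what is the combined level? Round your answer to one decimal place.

97.4 dB SPL

For uncorrelated sources the intensities add, so convert each level to linear form, sum, and take 10·log₁₀ of the total.
Σ 10^(L/10) = 10^(94.4/10) + 10^(88.1/10) + 10^(76.0/10) + 10^(93.2/10) = 5.529e+09.
L_total = 10·log₁₀(5.529e+09) = 97.43 dB SPL.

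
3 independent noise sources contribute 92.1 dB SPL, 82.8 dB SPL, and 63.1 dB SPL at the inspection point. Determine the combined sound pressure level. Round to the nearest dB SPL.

93 dB SPL

Incoherent sources combine by intensity addition: L_total = 10·log₁₀(Σ 10^(L_i/10)).
Σ 10^(L/10) = 10^(92.1/10) + 10^(82.8/10) + 10^(63.1/10) = 1.814e+09.
L_total = 10·log₁₀(1.814e+09) = 92.59 dB SPL.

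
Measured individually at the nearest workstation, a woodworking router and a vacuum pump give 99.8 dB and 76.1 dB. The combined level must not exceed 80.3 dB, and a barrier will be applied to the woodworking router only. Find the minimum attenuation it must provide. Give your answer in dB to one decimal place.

21.6 dB

The untreated sources together contribute 10^(76.1/10) = 4.074e+07, i.e. 76.10 dB.
The limit corresponds to 10^(80.3/10) = 1.072e+08; subtracting the fixed part leaves 6.641e+07 for the woodworking router, i.e. 78.22 dB.
Required insertion loss = 99.8 − 78.22 = 21.58 dB.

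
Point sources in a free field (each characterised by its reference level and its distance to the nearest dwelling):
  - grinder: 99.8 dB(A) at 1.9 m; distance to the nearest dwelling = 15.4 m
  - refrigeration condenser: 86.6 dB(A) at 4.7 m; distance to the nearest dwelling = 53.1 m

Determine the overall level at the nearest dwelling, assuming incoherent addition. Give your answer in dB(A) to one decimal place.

Propagate each source to the receiver with L = L_ref − 20·log₁₀(r/r_ref), then add intensities.
grinder: 99.8 − 20·log₁₀(15.4/1.9) = 99.8 − 18.18 = 81.62 dB(A).
refrigeration condenser: 86.6 − 20·log₁₀(53.1/4.7) = 86.6 − 21.06 = 65.54 dB(A).
Σ 10^(L/10) = 1.489e+08 → L_total = 10·log₁₀(1.489e+08) = 81.73 dB(A).

81.7 dB(A)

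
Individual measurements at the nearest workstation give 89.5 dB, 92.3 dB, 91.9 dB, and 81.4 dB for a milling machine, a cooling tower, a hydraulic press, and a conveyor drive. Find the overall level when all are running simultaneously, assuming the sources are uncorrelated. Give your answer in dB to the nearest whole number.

96 dB

For uncorrelated sources the intensities add, so convert each level to linear form, sum, and take 10·log₁₀ of the total.
Σ 10^(L/10) = 10^(89.5/10) + 10^(92.3/10) + 10^(91.9/10) + 10^(81.4/10) = 4.276e+09.
L_total = 10·log₁₀(4.276e+09) = 96.31 dB.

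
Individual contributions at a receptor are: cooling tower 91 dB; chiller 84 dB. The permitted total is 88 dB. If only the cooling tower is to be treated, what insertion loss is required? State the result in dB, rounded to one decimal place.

Everything except the cooling tower sums to 10^(84/10) = 2.512e+08 in linear terms, 84.00 dB.
To meet 88 dB overall, the treated cooling tower may contribute at most 10^(88/10) − 2.512e+08 = 3.798e+08, i.e. 85.80 dB.
So the cooling tower must be reduced from 91 to 85.80 dB: IL = 5.20 dB.

5.2 dB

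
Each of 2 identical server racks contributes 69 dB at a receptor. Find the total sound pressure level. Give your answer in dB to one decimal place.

L_total = L₁ + 10·log₁₀ N for N identical incoherent sources.
L_total = 69 + 10·log₁₀(2) = 69 + 3.010 = 72.01 dB.

72.0 dB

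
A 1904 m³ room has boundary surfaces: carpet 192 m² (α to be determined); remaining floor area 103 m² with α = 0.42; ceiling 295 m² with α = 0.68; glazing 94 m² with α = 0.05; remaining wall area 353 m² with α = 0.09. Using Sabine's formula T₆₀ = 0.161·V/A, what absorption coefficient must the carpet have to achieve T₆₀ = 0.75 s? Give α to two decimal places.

0.67

A = 0.161·V/T₆₀ = 0.161·1904/0.75 = 408.73 m² sabins.
Absorption from the other surfaces = 103·0.42 + 295·0.68 + 94·0.05 + 353·0.09 = 280.33 m², so the carpet must supply 128.40 m² over 192 m².
α = 128.40/192 = 0.669.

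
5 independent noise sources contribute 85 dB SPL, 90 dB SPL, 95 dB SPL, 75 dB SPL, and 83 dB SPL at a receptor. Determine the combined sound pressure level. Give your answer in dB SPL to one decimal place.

Incoherent sources combine by intensity addition: L_total = 10·log₁₀(Σ 10^(L_i/10)).
Σ 10^(L/10) = 10^(85/10) + 10^(90/10) + 10^(95/10) + 10^(75/10) + 10^(83/10) = 4.710e+09.
L_total = 10·log₁₀(4.710e+09) = 96.73 dB SPL.

96.7 dB SPL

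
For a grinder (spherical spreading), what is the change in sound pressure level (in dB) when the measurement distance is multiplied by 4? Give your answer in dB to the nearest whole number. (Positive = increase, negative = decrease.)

-12 dB

Point-source spreading: ΔL = −20·log₁₀(r₂/r₁).
ΔL = −20·log₁₀(4) = -12.04 dB.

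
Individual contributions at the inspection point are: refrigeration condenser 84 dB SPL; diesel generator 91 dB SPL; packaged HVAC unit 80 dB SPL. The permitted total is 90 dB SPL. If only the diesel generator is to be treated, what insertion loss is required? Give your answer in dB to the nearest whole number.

3 dB

The untreated sources together contribute 10^(84/10) + 10^(80/10) = 3.512e+08, i.e. 85.46 dB SPL.
The limit corresponds to 10^(90/10) = 1.000e+09; subtracting the fixed part leaves 6.488e+08 for the diesel generator, i.e. 88.12 dB SPL.
Required insertion loss = 91 − 88.12 = 2.88 dB.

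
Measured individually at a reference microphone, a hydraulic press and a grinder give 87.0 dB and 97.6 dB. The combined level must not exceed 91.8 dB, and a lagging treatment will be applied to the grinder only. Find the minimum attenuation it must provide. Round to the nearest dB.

8 dB

The untreated sources together contribute 10^(87.0/10) = 5.012e+08, i.e. 87.00 dB.
The limit corresponds to 10^(91.8/10) = 1.514e+09; subtracting the fixed part leaves 1.012e+09 for the grinder, i.e. 90.05 dB.
Required insertion loss = 97.6 − 90.05 = 7.55 dB.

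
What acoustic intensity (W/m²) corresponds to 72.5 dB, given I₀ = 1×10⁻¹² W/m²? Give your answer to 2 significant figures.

1.8e-05 W/m²

I = I₀·10^(L/10) = 10⁻¹² × 10^(72.5/10) = 10^(-4.750).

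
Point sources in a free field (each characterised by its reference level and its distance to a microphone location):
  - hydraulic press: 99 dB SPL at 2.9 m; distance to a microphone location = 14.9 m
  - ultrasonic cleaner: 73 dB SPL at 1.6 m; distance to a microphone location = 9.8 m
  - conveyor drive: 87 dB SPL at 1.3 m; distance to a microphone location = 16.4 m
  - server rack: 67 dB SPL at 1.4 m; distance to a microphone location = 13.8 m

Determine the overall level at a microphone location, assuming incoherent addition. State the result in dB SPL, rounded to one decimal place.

First find each source's level at the receiver (point-source: −20·log₁₀(r/r_ref)), then combine on an intensity basis.
hydraulic press: 99 − 20·log₁₀(14.9/2.9) = 99 − 14.22 = 84.78 dB SPL.
ultrasonic cleaner: 73 − 20·log₁₀(9.8/1.6) = 73 − 15.74 = 57.26 dB SPL.
conveyor drive: 87 − 20·log₁₀(16.4/1.3) = 87 − 22.02 = 64.98 dB SPL.
server rack: 67 − 20·log₁₀(13.8/1.4) = 67 − 19.88 = 47.12 dB SPL.
Σ 10^(L/10) = 3.046e+08 → L_total = 10·log₁₀(3.046e+08) = 84.84 dB SPL.

84.8 dB SPL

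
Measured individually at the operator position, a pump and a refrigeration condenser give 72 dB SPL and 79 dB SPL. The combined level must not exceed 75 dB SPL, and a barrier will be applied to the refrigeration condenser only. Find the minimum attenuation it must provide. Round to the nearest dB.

7 dB

The untreated sources together contribute 10^(72/10) = 1.585e+07, i.e. 72.00 dB SPL.
The limit corresponds to 10^(75/10) = 3.162e+07; subtracting the fixed part leaves 1.577e+07 for the refrigeration condenser, i.e. 71.98 dB SPL.
Required insertion loss = 79 − 71.98 = 7.02 dB.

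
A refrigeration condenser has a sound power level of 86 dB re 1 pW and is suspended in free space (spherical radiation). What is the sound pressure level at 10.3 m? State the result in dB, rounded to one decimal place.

54.8 dB

The power spreads over a sphere of area 4π·r², so L_p = L_w − 10·log₁₀(4π·r²).
4π·r² = 1333 m², 10·log₁₀ of that is 31.249 dB.
L_p = 86 − 31.249 = 54.75 dB.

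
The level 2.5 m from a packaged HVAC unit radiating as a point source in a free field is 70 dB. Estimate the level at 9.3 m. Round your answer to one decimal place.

58.6 dB

Spherical spreading from a point source gives a 20·log₁₀(r₂/r₁) drop.
L₂ = 70 − 20·log₁₀(9.3/2.5) = 70 − 11.411 = 58.59 dB.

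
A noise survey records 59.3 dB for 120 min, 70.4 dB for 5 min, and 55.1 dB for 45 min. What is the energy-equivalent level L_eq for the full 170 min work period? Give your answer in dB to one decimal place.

The energy average is taken in the linear domain: L_eq = 10·log₁₀[(Σ tᵢ·10^(Lᵢ/10))/T], T = 170 min.
Σ tᵢ·10^(Lᵢ/10) = 120·10^(59.3/10) + 5·10^(70.4/10) + 45·10^(55.1/10) = 1.715e+08.
L_eq = 10·log₁₀(1.715e+08/170) = 60.04 dB.

60.0 dB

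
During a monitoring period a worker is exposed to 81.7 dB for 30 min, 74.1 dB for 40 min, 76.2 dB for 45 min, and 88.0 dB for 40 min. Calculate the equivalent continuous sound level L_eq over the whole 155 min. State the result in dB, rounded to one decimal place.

The energy average is taken in the linear domain: L_eq = 10·log₁₀[(Σ tᵢ·10^(Lᵢ/10))/T], T = 155 min.
Σ tᵢ·10^(Lᵢ/10) = 30·10^(81.7/10) + 40·10^(74.1/10) + 45·10^(76.2/10) + 40·10^(88.0/10) = 3.258e+10.
L_eq = 10·log₁₀(3.258e+10/155) = 83.23 dB.

83.2 dB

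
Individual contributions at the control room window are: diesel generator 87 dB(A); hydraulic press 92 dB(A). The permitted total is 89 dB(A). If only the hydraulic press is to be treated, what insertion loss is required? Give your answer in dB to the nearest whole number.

7 dB

The untreated sources together contribute 10^(87/10) = 5.012e+08, i.e. 87.00 dB(A).
To meet 89 dB(A) overall, the treated hydraulic press may contribute at most 10^(89/10) − 5.012e+08 = 2.931e+08, i.e. 84.67 dB(A).
So the hydraulic press must be reduced from 92 to 84.67 dB(A): IL = 7.33 dB.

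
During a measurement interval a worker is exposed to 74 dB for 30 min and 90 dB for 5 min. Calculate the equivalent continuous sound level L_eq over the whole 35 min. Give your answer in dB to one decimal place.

L_eq = 10·log₁₀[(1/T)·Σ tᵢ·10^(Lᵢ/10)] with T = 35 min.
Σ tᵢ·10^(Lᵢ/10) = 30·10^(74/10) + 5·10^(90/10) = 5.754e+09.
L_eq = 10·log₁₀(5.754e+09/35) = 82.16 dB.

82.2 dB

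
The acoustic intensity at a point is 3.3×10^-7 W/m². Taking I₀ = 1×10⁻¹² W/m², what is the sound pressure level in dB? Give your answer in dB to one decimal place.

55.2 dB

I/I₀ = 3.3×10^-7/10⁻¹² = 3.3×10^5, and L = 10·log₁₀(I/I₀).
L = 10·(0.5185 + 5) = 55.19 dB.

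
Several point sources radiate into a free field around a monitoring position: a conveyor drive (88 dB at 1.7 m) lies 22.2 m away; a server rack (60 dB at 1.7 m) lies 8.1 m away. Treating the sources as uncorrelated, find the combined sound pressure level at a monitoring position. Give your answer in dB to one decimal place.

Apply inverse-square spreading to bring every level to the receiver, then sum 10^(L/10).
conveyor drive: 88 − 20·log₁₀(22.2/1.7) = 88 − 22.32 = 65.68 dB.
server rack: 60 − 20·log₁₀(8.1/1.7) = 60 − 13.56 = 46.44 dB.
Σ 10^(L/10) = 3.744e+06 → L_total = 10·log₁₀(3.744e+06) = 65.73 dB.

65.7 dB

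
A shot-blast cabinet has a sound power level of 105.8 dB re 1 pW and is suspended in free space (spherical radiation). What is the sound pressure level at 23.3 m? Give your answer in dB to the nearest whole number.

The power spreads over a sphere of area 4π·r², so L_p = L_w − 10·log₁₀(4π·r²).
4π·r² = 6822 m², 10·log₁₀ of that is 38.339 dB.
L_p = 105.8 − 38.339 = 67.46 dB.

67 dB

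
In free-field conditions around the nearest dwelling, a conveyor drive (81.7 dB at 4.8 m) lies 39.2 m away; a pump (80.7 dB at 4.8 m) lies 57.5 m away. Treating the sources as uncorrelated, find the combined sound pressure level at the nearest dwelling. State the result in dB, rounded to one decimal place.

64.8 dB

Propagate each source to the receiver with L = L_ref − 20·log₁₀(r/r_ref), then add intensities.
conveyor drive: 81.7 − 20·log₁₀(39.2/4.8) = 81.7 − 18.24 = 63.46 dB.
pump: 80.7 − 20·log₁₀(57.5/4.8) = 80.7 − 21.57 = 59.13 dB.
Σ 10^(L/10) = 3.036e+06 → L_total = 10·log₁₀(3.036e+06) = 64.82 dB.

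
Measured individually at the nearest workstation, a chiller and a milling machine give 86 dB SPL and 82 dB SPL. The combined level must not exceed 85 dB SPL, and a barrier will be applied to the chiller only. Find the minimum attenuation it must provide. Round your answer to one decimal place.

The untreated sources together contribute 10^(82/10) = 1.585e+08, i.e. 82.00 dB SPL.
To meet 85 dB SPL overall, the treated chiller may contribute at most 10^(85/10) − 1.585e+08 = 1.577e+08, i.e. 81.98 dB SPL.
So the chiller must be reduced from 86 to 81.98 dB SPL: IL = 4.02 dB.

4.0 dB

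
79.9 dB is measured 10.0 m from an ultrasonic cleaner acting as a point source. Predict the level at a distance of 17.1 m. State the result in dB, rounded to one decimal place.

75.2 dB

Spherical spreading from a point source gives a 20·log₁₀(r₂/r₁) drop.
L₂ = 79.9 − 20·log₁₀(17.1/10.0) = 79.9 − 4.660 = 75.24 dB.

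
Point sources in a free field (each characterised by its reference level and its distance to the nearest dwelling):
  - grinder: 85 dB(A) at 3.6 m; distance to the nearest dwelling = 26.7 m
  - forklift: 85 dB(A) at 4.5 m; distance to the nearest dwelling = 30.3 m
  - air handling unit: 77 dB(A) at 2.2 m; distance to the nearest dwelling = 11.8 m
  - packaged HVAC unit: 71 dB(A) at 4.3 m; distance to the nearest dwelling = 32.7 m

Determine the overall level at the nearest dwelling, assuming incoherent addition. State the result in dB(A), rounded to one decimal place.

71.7 dB(A)

Apply inverse-square spreading to bring every level to the receiver, then sum 10^(L/10).
grinder: 85 − 20·log₁₀(26.7/3.6) = 85 − 17.40 = 67.60 dB(A).
forklift: 85 − 20·log₁₀(30.3/4.5) = 85 − 16.56 = 68.44 dB(A).
air handling unit: 77 − 20·log₁₀(11.8/2.2) = 77 − 14.59 = 62.41 dB(A).
packaged HVAC unit: 71 − 20·log₁₀(32.7/4.3) = 71 − 17.62 = 53.38 dB(A).
Σ 10^(L/10) = 1.468e+07 → L_total = 10·log₁₀(1.468e+07) = 71.67 dB(A).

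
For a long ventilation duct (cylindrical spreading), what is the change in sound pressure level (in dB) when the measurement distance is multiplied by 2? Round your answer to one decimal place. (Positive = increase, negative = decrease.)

Line-source spreading: ΔL = −10·log₁₀(r₂/r₁).
ΔL = −10·log₁₀(2) = -3.01 dB.

-3.0 dB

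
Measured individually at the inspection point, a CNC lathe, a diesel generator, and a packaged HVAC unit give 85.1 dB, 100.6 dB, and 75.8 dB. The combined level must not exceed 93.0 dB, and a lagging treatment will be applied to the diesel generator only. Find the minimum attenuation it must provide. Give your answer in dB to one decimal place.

Fixed contribution from the other sources: Σ 10^(L/10) = 10^(85.1/10) + 10^(75.8/10) = 3.616e+08 (85.58 dB).
To meet 93.0 dB overall, the treated diesel generator may contribute at most 10^(93.0/10) − 3.616e+08 = 1.634e+09, i.e. 92.13 dB.
So the diesel generator must be reduced from 100.6 to 92.13 dB: IL = 8.47 dB.

8.5 dB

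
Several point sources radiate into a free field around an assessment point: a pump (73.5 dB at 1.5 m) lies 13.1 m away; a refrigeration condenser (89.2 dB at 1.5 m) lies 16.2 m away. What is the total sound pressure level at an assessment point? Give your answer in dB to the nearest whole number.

69 dB

Apply inverse-square spreading to bring every level to the receiver, then sum 10^(L/10).
pump: 73.5 − 20·log₁₀(13.1/1.5) = 73.5 − 18.82 = 54.68 dB.
refrigeration condenser: 89.2 − 20·log₁₀(16.2/1.5) = 89.2 − 20.67 = 68.53 dB.
Σ 10^(L/10) = 7.425e+06 → L_total = 10·log₁₀(7.425e+06) = 68.71 dB.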